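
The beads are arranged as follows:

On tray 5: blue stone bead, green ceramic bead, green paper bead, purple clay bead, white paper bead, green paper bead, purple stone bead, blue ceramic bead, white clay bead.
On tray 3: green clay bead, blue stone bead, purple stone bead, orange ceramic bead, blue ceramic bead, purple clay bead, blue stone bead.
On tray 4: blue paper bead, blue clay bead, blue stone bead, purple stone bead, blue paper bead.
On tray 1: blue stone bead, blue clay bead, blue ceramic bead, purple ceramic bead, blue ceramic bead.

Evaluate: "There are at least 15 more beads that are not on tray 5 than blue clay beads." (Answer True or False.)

True

|beads that are not on tray 5| = 17.
|blue clay beads| = 2.
The claim requires 17 − 2 = 15 ≥ 15, which holds.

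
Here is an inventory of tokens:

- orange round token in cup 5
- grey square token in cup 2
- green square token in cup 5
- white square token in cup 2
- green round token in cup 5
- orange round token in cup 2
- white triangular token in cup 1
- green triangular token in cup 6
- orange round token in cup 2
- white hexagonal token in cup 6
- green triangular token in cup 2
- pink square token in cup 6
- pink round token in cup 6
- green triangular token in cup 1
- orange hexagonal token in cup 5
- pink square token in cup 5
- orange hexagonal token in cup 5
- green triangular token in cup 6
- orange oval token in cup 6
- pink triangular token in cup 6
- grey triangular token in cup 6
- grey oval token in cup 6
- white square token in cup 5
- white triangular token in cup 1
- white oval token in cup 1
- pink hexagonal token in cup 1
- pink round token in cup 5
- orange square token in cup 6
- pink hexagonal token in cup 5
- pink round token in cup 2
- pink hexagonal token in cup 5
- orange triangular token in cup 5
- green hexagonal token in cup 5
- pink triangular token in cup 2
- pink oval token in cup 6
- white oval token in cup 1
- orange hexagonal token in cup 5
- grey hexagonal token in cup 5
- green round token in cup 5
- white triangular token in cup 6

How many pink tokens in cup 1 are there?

1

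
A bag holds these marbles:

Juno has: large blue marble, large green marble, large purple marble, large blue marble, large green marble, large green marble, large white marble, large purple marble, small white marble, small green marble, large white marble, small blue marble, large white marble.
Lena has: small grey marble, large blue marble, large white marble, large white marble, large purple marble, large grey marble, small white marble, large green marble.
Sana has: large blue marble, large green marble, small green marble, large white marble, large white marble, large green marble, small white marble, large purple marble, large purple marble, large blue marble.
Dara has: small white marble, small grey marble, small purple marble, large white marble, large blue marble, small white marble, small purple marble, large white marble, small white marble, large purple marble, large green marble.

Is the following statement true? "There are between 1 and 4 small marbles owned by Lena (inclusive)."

Count of small marbles owned by Lena: 2.
The claim requires 1 ≤ 2 ≤ 4, which holds.

True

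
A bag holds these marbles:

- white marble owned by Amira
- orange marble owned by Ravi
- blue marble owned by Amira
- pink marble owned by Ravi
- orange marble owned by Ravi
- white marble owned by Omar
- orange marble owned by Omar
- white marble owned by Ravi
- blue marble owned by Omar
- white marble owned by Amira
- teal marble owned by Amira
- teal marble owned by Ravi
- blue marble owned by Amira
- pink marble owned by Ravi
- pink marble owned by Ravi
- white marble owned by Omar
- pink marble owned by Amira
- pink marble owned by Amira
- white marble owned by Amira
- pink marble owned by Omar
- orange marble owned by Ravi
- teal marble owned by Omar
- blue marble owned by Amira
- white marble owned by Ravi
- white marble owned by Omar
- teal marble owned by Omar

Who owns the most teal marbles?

Counts by owner (restricted to teal marbles): Omar→2, Amira→1, Ravi→1.
The maximum is 2, held uniquely by Omar.

Omar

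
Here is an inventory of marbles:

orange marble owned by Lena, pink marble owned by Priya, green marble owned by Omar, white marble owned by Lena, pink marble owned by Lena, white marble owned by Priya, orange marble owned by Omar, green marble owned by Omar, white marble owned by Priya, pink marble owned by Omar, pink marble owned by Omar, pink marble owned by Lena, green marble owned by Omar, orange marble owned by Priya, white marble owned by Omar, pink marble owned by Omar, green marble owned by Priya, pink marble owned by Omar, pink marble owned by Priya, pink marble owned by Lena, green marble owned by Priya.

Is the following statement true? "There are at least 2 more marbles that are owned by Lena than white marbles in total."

False

marbles owned by Lena: 5.
white marbles: 4.
The claim requires 5 − 4 = 1 ≥ 2, which does not hold.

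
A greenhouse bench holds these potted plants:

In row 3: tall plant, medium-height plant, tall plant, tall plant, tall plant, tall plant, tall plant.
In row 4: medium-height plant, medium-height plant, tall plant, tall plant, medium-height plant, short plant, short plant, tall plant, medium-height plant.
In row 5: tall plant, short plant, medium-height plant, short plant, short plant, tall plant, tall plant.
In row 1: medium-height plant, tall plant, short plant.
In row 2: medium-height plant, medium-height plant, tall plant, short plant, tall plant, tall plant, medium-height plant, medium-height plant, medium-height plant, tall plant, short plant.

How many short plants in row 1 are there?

1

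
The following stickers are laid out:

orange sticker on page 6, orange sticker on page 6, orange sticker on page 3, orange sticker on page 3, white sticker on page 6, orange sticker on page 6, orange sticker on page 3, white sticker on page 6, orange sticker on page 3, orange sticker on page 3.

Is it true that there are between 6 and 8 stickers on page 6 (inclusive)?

stickers on page 6: 5.
The claim requires 6 ≤ 5 ≤ 8, which does not hold.

False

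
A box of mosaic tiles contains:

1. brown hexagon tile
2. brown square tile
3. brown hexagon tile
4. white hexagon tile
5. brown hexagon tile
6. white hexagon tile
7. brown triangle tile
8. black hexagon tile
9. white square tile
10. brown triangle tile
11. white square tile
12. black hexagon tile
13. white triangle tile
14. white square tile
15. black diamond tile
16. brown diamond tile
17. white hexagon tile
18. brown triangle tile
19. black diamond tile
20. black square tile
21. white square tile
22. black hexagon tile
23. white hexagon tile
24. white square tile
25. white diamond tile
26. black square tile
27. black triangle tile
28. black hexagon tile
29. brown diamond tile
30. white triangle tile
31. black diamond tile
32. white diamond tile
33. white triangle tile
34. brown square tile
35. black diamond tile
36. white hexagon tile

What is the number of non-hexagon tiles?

Total tiles: 36; with the excluded value: 12; remaining 36 − 12 = 24.

24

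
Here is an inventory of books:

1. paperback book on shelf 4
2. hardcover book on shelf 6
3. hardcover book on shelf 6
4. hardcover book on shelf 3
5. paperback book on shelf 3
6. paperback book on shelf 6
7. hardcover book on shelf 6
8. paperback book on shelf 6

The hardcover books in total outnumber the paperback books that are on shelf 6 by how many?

hardcover books: 4.
paperback books on shelf 6: 2.
4 − 2 = 2.

2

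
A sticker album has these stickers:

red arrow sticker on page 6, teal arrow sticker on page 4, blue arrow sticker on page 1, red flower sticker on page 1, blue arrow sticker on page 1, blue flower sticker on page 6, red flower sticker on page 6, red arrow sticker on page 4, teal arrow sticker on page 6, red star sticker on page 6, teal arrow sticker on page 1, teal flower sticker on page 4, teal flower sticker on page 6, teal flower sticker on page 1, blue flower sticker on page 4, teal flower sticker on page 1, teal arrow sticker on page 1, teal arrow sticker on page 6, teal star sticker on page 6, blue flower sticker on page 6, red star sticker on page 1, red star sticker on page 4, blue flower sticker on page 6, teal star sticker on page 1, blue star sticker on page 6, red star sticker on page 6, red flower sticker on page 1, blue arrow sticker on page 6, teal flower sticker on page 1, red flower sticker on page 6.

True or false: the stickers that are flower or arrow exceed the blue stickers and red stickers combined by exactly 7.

There are 23 stickers that are flower or arrow.
blue stickers: 8; red stickers: 10; combined: 8 + 10 = 18.
The claim requires 23 − 18 (= 5) to equal 7, which does not hold.

False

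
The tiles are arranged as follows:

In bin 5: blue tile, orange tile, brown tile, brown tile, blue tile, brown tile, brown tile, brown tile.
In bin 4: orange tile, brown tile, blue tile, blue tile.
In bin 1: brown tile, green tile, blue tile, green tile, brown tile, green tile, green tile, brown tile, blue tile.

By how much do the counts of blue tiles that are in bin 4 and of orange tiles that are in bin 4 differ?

blue tiles in bin 4: 2. orange tiles in bin 4: 1.
|2 − 1| = 2 − 1 = 1.

1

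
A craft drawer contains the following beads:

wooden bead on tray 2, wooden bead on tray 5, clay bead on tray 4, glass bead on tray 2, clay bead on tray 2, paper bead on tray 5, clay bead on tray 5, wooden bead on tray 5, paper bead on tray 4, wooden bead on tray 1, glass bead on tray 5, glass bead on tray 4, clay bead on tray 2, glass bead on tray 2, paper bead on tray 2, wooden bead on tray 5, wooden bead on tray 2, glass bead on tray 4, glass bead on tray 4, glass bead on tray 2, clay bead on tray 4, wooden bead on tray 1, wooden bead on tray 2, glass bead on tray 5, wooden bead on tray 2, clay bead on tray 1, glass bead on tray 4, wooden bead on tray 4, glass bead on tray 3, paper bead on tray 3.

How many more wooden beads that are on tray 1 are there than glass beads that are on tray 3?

wooden beads on tray 1: 2.
glass beads on tray 3: 1.
2 − 1 = 1.

1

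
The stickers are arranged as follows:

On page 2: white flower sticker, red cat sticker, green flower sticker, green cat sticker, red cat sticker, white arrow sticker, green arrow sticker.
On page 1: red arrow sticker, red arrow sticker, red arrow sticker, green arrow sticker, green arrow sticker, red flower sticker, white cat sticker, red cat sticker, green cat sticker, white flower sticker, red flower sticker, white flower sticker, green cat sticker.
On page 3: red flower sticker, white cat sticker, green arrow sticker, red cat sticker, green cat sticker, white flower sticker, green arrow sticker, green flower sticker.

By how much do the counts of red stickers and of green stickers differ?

red stickers: 10. green stickers: 11.
|10 − 11| = 11 − 10 = 1.

1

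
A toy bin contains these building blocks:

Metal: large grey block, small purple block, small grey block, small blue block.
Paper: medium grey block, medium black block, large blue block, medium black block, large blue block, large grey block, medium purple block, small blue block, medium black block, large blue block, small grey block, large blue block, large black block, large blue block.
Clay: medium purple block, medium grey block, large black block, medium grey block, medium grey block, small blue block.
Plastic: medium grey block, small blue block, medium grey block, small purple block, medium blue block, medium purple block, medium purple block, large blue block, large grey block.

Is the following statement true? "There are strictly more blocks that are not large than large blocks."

There are 22 blocks that are not large.
There are 11 large blocks.
The claim requires 22 > 11, which holds.

True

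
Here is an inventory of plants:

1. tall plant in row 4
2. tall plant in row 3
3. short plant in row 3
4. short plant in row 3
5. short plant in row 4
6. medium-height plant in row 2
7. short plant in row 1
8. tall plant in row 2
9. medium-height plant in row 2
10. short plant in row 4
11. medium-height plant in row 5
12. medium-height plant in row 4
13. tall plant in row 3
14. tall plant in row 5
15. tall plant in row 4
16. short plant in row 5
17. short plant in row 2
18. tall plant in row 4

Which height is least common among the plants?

Counts by height: tall 7, short 7, medium-height 4.
The minimum is 4, held uniquely by medium-height.

medium-height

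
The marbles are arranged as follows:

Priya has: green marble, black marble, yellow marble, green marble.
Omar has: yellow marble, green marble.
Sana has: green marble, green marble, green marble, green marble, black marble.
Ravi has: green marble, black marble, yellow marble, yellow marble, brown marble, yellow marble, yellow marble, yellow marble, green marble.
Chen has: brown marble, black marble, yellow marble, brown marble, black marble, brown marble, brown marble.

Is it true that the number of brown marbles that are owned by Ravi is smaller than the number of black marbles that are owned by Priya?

False

|brown marbles owned by Ravi| = 1.
|black marbles owned by Priya| = 1.
The claim requires 1 < 1, which does not hold.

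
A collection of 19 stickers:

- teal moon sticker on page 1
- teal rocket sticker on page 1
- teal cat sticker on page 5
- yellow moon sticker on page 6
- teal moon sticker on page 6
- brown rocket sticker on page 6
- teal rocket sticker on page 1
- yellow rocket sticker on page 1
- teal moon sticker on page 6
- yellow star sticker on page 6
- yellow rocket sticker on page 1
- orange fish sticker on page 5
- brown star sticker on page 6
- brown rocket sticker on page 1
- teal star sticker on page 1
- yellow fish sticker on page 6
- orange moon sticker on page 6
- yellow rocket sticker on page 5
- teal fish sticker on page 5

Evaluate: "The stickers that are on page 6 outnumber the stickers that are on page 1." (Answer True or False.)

There are 8 stickers on page 6.
There are 7 stickers on page 1.
The claim requires 8 > 7, which holds.

True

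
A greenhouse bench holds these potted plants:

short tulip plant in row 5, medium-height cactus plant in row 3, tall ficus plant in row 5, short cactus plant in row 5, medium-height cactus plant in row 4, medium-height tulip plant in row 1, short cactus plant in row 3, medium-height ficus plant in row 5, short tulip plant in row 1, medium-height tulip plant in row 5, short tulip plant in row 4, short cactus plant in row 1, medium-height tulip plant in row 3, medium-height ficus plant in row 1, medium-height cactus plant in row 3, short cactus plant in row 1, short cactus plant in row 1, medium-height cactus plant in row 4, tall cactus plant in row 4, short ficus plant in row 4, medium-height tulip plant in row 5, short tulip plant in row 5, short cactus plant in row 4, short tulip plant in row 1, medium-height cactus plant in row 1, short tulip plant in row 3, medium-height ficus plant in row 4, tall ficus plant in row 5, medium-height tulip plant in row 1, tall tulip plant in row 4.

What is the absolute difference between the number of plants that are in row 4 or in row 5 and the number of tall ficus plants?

plants in row 4 or in row 5: 16. tall ficus plants: 2.
|16 − 2| = 16 − 2 = 14.

14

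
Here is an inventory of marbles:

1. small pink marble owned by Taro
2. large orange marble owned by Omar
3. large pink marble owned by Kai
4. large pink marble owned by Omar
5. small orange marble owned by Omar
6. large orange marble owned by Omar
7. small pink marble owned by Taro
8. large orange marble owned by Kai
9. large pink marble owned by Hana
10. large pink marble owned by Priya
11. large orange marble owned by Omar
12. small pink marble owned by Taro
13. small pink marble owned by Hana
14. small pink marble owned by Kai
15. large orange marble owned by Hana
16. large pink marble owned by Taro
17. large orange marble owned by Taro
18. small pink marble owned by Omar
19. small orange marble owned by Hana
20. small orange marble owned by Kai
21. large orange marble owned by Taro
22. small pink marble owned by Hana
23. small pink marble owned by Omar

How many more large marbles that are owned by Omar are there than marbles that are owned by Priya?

3

large marbles owned by Omar: 4.
marbles owned by Priya: 1.
4 − 1 = 3.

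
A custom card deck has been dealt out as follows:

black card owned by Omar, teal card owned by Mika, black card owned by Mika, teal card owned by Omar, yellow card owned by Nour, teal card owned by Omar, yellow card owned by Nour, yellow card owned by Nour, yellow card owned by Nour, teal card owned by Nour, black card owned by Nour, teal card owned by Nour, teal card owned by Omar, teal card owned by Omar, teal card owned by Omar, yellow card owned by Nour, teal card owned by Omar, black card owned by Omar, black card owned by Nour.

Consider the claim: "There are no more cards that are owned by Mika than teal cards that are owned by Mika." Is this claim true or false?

False

Count of cards owned by Mika: 2.
Count of teal cards owned by Mika: 1.
The claim requires 2 ≤ 1, which does not hold.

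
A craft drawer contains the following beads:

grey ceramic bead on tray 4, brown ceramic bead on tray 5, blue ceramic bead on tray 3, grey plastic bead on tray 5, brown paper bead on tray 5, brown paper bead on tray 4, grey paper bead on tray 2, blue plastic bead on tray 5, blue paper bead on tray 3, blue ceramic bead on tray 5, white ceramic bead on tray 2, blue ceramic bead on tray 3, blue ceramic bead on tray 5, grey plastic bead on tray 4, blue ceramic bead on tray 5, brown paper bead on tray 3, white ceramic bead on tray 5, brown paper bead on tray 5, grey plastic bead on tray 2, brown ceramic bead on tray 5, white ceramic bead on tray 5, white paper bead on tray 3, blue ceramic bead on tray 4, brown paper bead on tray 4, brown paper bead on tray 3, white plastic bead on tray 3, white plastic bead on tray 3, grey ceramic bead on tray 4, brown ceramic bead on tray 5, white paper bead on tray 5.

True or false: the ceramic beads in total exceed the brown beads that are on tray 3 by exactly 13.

False

|ceramic beads| = 14.
|brown beads on tray 3| = 2.
The claim requires 14 − 2 (= 12) to equal 13, which does not hold.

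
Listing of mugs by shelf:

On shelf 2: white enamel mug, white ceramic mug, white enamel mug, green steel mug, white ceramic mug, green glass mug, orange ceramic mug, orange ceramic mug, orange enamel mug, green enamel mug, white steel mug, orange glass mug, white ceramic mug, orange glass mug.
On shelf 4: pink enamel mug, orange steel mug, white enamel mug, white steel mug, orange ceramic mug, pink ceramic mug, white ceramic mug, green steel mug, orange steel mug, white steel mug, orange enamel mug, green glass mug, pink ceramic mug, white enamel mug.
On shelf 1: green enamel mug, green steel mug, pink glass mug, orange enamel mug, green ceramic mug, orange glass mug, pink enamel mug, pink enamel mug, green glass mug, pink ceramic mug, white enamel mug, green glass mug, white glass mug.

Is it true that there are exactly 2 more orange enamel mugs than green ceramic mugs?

|orange enamel mugs| = 3.
|green ceramic mugs| = 1.
The claim requires 3 − 1 (= 2) to equal 2, which holds.

True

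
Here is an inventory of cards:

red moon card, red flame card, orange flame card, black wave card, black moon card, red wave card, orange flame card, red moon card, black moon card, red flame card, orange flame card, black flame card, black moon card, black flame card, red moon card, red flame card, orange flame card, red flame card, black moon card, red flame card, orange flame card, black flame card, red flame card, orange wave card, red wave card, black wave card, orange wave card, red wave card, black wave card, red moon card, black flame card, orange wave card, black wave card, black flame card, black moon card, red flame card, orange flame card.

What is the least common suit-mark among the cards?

moon

Counts by suit-mark: flame 18, wave 10, moon 9.
The minimum is 9, held uniquely by moon.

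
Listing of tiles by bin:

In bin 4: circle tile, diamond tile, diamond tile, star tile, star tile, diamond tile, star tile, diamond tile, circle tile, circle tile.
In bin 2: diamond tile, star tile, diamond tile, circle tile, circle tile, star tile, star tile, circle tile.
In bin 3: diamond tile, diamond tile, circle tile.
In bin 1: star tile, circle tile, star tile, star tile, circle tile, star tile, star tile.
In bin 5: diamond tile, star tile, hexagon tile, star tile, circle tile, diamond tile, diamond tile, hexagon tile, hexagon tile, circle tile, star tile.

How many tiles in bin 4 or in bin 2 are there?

18

in bin 2: 8; in bin 4: 10; together 8 + 10 = 18.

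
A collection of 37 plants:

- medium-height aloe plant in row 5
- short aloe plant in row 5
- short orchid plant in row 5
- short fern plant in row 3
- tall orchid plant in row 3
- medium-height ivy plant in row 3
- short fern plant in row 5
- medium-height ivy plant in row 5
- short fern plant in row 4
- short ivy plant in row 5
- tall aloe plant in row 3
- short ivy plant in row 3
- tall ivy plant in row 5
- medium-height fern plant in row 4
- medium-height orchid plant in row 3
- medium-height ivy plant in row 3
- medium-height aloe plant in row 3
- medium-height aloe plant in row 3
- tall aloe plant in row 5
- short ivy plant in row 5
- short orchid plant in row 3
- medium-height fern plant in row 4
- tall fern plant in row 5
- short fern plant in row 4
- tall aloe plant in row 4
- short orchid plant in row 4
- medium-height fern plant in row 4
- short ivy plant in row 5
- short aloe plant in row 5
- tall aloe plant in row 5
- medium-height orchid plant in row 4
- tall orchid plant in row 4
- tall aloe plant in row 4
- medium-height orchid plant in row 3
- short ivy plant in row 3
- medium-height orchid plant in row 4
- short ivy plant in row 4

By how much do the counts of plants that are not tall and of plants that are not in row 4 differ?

plants that are not tall: 28. plants that are not in row 4: 25.
|28 − 25| = 28 − 25 = 3.

3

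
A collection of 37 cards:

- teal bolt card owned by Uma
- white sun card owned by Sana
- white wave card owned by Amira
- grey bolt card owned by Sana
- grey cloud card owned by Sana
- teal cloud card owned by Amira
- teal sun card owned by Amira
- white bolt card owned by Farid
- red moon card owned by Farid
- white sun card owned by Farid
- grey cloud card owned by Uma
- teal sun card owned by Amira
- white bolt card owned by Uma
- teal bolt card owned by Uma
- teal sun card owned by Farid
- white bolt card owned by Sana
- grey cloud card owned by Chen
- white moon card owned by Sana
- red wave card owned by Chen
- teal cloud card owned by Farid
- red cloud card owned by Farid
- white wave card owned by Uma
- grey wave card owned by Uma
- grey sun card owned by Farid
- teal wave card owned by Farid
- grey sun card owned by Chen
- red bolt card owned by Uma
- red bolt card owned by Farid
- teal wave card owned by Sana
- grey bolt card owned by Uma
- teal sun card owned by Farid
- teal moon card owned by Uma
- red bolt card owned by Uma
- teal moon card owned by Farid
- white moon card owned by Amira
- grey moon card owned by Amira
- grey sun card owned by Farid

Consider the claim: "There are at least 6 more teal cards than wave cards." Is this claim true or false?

|teal cards| = 12.
|wave cards| = 6.
The claim requires 12 − 6 = 6 ≥ 6, which holds.

True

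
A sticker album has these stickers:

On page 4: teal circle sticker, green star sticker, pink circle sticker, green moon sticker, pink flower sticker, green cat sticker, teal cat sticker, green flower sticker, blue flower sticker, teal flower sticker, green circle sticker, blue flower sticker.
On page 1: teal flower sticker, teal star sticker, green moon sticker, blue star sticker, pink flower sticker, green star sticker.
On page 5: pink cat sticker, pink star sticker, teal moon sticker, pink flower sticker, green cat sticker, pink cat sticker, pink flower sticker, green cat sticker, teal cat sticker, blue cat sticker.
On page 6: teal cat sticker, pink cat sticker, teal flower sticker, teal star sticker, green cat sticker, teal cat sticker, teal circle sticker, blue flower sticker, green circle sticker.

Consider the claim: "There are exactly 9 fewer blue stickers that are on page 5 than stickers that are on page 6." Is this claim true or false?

False

blue stickers on page 5: 1.
stickers on page 6: 9.
The claim requires 9 − 1 (= 8) to equal 9, which does not hold.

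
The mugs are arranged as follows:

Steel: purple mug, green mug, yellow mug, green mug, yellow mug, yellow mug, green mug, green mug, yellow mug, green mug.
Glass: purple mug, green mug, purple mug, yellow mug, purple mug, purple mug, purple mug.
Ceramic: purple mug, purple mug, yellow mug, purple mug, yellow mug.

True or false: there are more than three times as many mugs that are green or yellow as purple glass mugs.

There are 13 mugs that are green or yellow.
There are 5 purple glass mugs.
The claim requires 13 > 3 × 5 = 15, which does not hold.

False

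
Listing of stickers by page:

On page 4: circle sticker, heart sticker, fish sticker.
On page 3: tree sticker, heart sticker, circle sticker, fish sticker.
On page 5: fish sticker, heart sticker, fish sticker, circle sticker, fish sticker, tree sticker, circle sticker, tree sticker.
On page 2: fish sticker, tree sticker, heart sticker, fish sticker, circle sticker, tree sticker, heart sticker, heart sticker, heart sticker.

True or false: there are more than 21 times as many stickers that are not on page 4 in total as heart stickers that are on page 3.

False

There are 21 stickers that are not on page 4.
There is 1 heart sticker on page 3.
The claim requires 21 > 21 × 1 = 21, which does not hold.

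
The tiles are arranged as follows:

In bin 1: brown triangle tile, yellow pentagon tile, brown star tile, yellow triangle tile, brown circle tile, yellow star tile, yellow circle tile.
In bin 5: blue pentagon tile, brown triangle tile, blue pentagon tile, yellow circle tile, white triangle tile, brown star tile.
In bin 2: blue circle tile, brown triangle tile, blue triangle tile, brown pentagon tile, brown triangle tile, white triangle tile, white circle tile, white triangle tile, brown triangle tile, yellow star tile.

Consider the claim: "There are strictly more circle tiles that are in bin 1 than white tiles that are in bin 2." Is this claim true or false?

|circle tiles in bin 1| = 2.
|white tiles in bin 2| = 3.
The claim requires 2 > 3, which does not hold.

False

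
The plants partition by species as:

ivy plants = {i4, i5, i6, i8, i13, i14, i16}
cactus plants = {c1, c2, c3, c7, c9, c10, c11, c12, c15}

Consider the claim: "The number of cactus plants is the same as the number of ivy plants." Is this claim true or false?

|cactus plants| = 9.
|ivy plants| = 7.
The claim requires 9 = 7, which does not hold.

False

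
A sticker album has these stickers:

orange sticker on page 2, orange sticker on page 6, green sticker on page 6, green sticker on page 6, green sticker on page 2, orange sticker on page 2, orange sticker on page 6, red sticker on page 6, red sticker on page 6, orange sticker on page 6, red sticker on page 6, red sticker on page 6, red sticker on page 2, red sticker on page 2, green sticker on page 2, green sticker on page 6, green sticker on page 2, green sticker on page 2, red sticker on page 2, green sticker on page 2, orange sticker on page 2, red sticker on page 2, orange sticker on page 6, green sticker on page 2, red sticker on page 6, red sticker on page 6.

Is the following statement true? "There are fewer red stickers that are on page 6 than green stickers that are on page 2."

False

There are 6 red stickers on page 6.
There are 6 green stickers on page 2.
The claim requires 6 < 6, which does not hold.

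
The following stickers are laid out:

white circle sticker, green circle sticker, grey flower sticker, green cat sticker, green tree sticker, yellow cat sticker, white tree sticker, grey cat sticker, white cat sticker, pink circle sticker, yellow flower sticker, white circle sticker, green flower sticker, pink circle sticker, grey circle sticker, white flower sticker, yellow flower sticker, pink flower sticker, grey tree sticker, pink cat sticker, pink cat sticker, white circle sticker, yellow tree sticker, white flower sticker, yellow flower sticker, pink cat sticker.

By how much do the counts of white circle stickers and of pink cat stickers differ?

white circle stickers: 3. pink cat stickers: 3.
|3 − 3| = 3 − 3 = 0.

0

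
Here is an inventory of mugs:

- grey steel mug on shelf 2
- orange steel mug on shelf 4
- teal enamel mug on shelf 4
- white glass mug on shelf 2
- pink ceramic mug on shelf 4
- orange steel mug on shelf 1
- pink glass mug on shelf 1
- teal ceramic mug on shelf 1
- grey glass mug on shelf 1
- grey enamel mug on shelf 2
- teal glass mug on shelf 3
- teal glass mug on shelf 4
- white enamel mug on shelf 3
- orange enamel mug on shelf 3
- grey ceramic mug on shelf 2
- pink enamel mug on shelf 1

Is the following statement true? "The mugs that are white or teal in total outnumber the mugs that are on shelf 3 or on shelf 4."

False

mugs that are white or teal: 6.
mugs on shelf 3 or on shelf 4: 7.
The claim requires 6 > 7, which does not hold.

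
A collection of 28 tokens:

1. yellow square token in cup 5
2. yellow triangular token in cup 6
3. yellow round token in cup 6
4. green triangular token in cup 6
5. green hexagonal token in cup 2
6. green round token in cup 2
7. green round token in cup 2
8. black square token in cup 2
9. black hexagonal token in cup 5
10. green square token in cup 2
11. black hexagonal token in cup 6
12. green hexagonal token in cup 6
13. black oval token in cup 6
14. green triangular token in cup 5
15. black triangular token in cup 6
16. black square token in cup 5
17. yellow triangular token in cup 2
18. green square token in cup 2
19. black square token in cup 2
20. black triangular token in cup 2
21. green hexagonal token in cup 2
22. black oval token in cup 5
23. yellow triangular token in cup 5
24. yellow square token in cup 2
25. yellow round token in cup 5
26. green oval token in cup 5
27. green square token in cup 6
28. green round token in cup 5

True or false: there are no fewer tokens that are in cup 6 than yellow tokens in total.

tokens in cup 6: 8.
yellow tokens: 7.
The claim requires 8 ≥ 7, which holds.

True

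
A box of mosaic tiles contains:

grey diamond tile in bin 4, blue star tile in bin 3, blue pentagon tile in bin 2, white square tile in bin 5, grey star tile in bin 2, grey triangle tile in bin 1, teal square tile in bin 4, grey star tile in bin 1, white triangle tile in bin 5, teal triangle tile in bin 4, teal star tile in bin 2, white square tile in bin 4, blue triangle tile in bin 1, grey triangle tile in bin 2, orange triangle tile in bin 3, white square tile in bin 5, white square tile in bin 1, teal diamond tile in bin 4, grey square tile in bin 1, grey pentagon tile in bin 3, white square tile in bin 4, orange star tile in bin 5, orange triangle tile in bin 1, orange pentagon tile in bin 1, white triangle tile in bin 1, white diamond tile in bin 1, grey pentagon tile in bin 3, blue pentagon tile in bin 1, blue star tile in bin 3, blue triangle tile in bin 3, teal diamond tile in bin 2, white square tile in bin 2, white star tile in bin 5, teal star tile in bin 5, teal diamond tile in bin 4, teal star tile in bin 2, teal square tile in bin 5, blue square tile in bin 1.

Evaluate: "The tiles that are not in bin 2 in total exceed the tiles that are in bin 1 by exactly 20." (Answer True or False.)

|tiles that are not in bin 2| = 31.
|tiles in bin 1| = 11.
The claim requires 31 − 11 (= 20) to equal 20, which holds.

True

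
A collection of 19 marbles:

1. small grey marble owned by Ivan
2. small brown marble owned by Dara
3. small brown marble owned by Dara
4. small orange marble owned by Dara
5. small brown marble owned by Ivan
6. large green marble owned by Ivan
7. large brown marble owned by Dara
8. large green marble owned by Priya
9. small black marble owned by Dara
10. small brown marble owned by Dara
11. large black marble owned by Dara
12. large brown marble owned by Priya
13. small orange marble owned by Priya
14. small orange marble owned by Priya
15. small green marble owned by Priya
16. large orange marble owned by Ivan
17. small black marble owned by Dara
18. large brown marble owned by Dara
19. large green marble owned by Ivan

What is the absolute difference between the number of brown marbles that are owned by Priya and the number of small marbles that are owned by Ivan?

brown marbles owned by Priya: 1. small marbles owned by Ivan: 2.
|1 − 2| = 2 − 1 = 1.

1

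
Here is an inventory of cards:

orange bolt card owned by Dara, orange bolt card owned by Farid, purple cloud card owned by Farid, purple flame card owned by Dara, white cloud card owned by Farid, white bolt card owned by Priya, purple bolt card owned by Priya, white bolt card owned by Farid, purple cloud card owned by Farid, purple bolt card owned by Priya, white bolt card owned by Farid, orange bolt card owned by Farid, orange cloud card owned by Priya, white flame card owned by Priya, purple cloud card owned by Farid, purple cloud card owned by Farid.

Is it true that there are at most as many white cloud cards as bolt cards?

True

|white cloud cards| = 1.
|bolt cards| = 8.
The claim requires 1 ≤ 8, which holds.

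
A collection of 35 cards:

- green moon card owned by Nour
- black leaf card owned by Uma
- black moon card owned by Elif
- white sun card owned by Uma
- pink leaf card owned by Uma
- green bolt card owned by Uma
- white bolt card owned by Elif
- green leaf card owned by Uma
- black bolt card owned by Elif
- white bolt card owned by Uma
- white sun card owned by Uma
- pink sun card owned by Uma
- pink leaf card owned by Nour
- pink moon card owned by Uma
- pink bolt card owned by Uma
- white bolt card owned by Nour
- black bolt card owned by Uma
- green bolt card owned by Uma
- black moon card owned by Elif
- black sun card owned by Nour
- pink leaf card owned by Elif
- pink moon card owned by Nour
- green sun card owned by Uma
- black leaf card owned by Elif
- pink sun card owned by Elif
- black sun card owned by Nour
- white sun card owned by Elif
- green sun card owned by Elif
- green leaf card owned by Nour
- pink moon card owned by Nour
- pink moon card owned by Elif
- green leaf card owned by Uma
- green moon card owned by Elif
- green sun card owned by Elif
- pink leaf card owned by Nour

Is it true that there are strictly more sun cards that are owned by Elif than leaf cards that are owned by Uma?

sun cards owned by Elif: 4.
leaf cards owned by Uma: 4.
The claim requires 4 > 4, which does not hold.

False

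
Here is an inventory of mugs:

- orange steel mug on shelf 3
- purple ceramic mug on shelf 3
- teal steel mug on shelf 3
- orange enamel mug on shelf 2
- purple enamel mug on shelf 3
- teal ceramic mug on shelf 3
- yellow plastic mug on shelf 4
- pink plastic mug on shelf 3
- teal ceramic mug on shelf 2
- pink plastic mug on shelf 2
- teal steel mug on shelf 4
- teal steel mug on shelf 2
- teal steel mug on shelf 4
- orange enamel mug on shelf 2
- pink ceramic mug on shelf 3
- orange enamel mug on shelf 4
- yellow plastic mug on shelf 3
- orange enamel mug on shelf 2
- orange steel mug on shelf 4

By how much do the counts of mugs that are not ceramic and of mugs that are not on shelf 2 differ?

2

mugs that are not ceramic: 15. mugs that are not on shelf 2: 13.
|15 − 13| = 15 − 13 = 2.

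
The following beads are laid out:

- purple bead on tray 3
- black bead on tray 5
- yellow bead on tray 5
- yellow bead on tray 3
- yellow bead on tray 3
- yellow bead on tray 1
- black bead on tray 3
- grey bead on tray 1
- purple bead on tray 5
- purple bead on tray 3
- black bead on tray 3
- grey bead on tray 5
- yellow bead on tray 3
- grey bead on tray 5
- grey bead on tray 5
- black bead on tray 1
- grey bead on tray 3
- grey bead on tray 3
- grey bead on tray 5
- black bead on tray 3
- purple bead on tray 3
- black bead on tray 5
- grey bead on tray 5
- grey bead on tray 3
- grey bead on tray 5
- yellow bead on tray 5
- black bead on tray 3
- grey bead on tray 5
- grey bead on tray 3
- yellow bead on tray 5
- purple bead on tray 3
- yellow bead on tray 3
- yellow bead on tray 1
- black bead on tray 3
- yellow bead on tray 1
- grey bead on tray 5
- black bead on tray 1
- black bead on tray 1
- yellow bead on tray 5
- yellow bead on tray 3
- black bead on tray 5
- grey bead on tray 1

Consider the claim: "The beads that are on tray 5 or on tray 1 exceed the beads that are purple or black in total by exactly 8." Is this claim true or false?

There are 24 beads on tray 5 or on tray 1.
There are 16 beads that are purple or black.
The claim requires 24 − 16 (= 8) to equal 8, which holds.

True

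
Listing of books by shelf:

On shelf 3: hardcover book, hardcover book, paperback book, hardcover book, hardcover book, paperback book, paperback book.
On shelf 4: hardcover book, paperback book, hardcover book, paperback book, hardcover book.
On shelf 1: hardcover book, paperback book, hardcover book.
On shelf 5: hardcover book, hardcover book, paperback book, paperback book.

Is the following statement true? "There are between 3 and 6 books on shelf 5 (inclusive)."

True

|books on shelf 5| = 4.
The claim requires 3 ≤ 4 ≤ 6, which holds.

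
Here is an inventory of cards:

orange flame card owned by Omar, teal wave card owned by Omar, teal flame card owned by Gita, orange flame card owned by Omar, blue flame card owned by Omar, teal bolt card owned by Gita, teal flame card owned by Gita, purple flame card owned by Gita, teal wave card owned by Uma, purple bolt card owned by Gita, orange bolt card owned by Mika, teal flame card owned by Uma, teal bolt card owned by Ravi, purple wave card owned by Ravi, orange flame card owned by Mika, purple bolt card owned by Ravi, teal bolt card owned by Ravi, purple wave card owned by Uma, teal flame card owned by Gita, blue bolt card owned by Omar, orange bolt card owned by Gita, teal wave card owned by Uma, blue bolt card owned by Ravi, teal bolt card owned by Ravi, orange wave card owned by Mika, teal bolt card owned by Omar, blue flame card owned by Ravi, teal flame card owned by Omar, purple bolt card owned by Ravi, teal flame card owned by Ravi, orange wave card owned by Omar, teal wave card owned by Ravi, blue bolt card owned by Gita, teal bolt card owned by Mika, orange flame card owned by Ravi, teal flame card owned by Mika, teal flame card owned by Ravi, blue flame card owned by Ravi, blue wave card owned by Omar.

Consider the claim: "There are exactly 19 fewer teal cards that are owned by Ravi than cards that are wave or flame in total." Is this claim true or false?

Count of teal cards owned by Ravi: 6.
There are 25 cards that are wave or flame.
The claim requires 25 − 6 (= 19) to equal 19, which holds.

True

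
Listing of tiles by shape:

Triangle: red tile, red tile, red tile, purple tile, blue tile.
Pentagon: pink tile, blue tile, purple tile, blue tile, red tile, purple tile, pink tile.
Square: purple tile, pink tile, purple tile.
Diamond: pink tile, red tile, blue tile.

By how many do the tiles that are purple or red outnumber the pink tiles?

6

tiles that are purple or red: 10.
pink tiles: 4.
10 − 4 = 6.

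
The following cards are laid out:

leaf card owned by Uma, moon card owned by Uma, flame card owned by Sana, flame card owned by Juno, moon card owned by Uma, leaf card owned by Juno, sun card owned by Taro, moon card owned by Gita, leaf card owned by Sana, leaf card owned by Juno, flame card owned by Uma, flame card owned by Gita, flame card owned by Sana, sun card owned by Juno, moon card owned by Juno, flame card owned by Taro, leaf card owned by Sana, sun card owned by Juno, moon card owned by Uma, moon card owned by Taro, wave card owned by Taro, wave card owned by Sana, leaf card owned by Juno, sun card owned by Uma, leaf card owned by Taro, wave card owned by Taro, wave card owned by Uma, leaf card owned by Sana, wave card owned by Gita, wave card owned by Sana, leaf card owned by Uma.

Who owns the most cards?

Counts by player: Uma→8, Juno→7, Sana→7, Taro→6, Gita→3.
The maximum is 8, held uniquely by Uma.

Uma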